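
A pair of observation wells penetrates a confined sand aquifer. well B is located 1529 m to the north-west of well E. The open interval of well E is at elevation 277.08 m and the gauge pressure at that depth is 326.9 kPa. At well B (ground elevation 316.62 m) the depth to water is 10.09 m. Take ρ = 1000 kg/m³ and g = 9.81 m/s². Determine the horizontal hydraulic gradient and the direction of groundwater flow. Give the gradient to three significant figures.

i ≈ 0.00253; groundwater flows toward the north-west

Pressure head at well E: ψ = P/(ρg) = 326.9×1000 / (1000 × 9.81) = 33.32 m.
Total head at well E: h = z + ψ = 277.08 + 33.32 = 310.40 m.
Total head at well B: h = 316.62 − 10.09 = 306.53 m.
Head difference: h(well E) − h(well B) = 310.40 − 306.53 = 3.87 m.
Hydraulic gradient: i = |Δh| / L = 3.87 / 1529 = 0.00253.
Flow is from higher to lower head: from well E toward well B, i.e. toward the north-west.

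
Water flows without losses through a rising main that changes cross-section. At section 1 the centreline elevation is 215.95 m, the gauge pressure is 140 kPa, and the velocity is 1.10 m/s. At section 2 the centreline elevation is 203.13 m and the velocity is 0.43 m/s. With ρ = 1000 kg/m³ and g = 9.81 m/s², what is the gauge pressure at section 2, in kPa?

Pressure head at 1: ψ₁ = P₁/(ρg) = 140×1000 / (1000 × 9.81) = 14.27 m.
Velocity heads: v₁²/2g = 1.10²/19.62 = 0.062 m; v₂²/2g = 0.43²/19.62 = 0.009 m.
Total head H = z₁ + ψ₁ + v₁²/2g = 215.95 + 14.27 + 0.062 = 230.28 m.
ψ₂ = H − z₂ − v₂²/2g = 230.28 − 203.13 − 0.009 = 27.14 m.
P₂ = ρgψ₂ = 1000 × 9.81 × 27.14 ≈ 266 kPa.

P₂ ≈ 266 kPa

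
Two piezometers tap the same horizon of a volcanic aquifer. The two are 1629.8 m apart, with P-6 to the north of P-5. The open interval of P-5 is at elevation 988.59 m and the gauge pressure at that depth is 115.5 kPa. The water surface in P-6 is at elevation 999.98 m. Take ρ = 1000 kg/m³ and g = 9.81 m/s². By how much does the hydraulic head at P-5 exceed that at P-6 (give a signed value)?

Pressure head at P-5: ψ = P/(ρg) = 115.5×1000 / (1000 × 9.81) = 11.77 m.
Total head at P-5: h = z + ψ = 988.59 + 11.77 = 1000.36 m.
Total head at P-6: h = 999.98 m (water level in the piezometer is the total head).
Head difference: h(P-5) − h(P-6) = 1000.36 − 999.98 = 0.38 m.

Δh ≈ 0.38 m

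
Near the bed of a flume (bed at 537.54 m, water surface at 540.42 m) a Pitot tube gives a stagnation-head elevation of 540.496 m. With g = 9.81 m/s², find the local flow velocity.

Near the bed, under hydrostatic conditions, the piezometric head (z + ψ) equals the free-surface elevation, 540.42 m.
Velocity head = total − piezometric = 540.496 − 540.42 = 0.076 m.
v = √(2g·h_v) = √(2 × 9.81 × 0.076) = 1.22 m/s.

v ≈ 1.22 m/s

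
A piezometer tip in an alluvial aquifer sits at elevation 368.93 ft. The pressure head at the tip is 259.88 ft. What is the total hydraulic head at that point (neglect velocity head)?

h = z + ψ = 368.93 + 259.88 = 628.81 ft.

h ≈ 628.81 ft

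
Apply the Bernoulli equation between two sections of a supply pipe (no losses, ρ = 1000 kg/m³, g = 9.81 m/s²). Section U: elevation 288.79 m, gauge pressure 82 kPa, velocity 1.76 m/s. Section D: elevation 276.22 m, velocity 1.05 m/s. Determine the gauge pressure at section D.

P₂ ≈ 206 kPa

Pressure head at U: ψ₁ = P₁/(ρg) = 82×1000 / (1000 × 9.81) = 8.36 m.
Velocity heads: v₁²/2g = 1.76²/19.62 = 0.158 m; v₂²/2g = 1.05²/19.62 = 0.056 m.
Total head H = z₁ + ψ₁ + v₁²/2g = 288.79 + 8.36 + 0.158 = 297.31 m.
ψ₂ = H − z₂ − v₂²/2g = 297.31 − 276.22 − 0.056 = 21.03 m.
P₂ = ρgψ₂ = 1000 × 9.81 × 21.03 ≈ 206 kPa.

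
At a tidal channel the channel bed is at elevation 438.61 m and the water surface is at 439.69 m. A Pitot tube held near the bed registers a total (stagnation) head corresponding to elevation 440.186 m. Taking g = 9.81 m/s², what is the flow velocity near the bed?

v ≈ 3.12 m/s

Near the bed, under hydrostatic conditions, the piezometric head (z + ψ) equals the free-surface elevation, 439.69 m.
Velocity head = total − piezometric = 440.186 − 439.69 = 0.496 m.
v = √(2g·h_v) = √(2 × 9.81 × 0.496) = 3.12 m/s.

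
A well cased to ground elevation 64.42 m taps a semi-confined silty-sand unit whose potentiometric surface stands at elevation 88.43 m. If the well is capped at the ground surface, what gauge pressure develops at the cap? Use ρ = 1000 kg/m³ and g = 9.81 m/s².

Head above the cap: Δh = 88.43 − 64.42 = 24.01 m.
P = ρgΔh = 1000 × 9.81 × 24.01 = 235538 Pa ≈ 236 kPa.

P ≈ 236 kPa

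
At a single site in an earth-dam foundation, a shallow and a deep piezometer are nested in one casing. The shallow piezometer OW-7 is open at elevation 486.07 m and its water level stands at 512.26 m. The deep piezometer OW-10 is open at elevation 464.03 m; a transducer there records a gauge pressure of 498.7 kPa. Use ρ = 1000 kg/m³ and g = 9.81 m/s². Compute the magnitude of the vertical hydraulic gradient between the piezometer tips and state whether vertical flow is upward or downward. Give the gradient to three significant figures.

Total head at OW-7: h = 512.26 m (water level in the standpipe).
Pressure head at OW-10: ψ = P/(ρg) = 498.7×1000 / (1000 × 9.81) = 50.84 m.
Total head at OW-10: h = z + ψ = 464.03 + 50.84 = 514.87 m.
Δh = h(OW-7) − h(OW-10) = 512.26 − 514.87 = -2.61 m.
Vertical separation Δz = 486.07 − 464.03 = 22.04 m.
|i_v| = |Δh| / Δz = 2.61 / 22.04 = 0.118.
Head is higher in the deep piezometer, so vertical flow is upward (discharge condition).

|i_v| ≈ 0.118; vertical flow is upward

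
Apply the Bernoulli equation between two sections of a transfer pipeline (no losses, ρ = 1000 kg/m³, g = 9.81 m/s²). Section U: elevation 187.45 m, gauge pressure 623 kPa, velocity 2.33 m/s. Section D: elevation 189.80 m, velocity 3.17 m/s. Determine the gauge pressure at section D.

Pressure head at U: ψ₁ = P₁/(ρg) = 623×1000 / (1000 × 9.81) = 63.51 m.
Velocity heads: v₁²/2g = 2.33²/19.62 = 0.277 m; v₂²/2g = 3.17²/19.62 = 0.512 m.
Total head H = z₁ + ψ₁ + v₁²/2g = 187.45 + 63.51 + 0.277 = 251.24 m.
ψ₂ = H − z₂ − v₂²/2g = 251.24 − 189.80 − 0.512 = 60.93 m.
P₂ = ρgψ₂ = 1000 × 9.81 × 60.93 ≈ 598 kPa.

P₂ ≈ 598 kPa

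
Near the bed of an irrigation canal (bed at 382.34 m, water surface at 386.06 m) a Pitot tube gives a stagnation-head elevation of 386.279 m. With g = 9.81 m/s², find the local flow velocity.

Near the bed, under hydrostatic conditions, the piezometric head (z + ψ) equals the free-surface elevation, 386.06 m.
Velocity head = total − piezometric = 386.279 − 386.06 = 0.219 m.
v = √(2g·h_v) = √(2 × 9.81 × 0.219) = 2.07 m/s.

v ≈ 2.07 m/s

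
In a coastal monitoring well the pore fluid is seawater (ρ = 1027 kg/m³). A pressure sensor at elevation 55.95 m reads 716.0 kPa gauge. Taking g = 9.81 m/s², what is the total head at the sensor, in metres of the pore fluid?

h ≈ 127.02 m

ψ = P/(ρg) = 716.0×1000 / (1027 × 9.81) = 71.07 m.
h = z + ψ = 55.95 + 71.07 = 127.02 m.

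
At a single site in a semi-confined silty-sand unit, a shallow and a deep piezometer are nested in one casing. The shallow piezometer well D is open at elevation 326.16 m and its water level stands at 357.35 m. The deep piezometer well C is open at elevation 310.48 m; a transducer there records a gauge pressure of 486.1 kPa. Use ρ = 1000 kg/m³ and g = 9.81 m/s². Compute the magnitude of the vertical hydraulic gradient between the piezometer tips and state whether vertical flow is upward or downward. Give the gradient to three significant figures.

|i_v| ≈ 0.171; vertical flow is upward

Total head at well D: h = 357.35 m (water level in the standpipe).
Pressure head at well C: ψ = P/(ρg) = 486.1×1000 / (1000 × 9.81) = 49.55 m.
Total head at well C: h = z + ψ = 310.48 + 49.55 = 360.03 m.
Δh = h(well D) − h(well C) = 357.35 − 360.03 = -2.68 m.
Vertical separation Δz = 326.16 − 310.48 = 15.68 m.
|i_v| = |Δh| / Δz = 2.68 / 15.68 = 0.171.
Head is higher in the deep piezometer, so vertical flow is upward (discharge condition).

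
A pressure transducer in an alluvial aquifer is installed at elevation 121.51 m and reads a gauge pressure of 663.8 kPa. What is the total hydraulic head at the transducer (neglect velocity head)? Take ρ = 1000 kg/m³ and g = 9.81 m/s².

ψ = P/(ρg) = 663.8×1000 / (1000 × 9.81) = 67.67 m.
h = z + ψ = 121.51 + 67.67 = 189.18 m.

h ≈ 189.18 m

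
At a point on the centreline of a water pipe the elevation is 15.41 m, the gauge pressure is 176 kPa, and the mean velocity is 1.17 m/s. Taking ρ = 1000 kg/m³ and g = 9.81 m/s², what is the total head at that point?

Pressure head ψ = P/(ρg) = 176×1000 / (1000 × 9.81) = 17.94 m.
Velocity head = v²/(2g) = 1.17² / (2 × 9.81) = 0.070 m.
h = z + ψ + v²/(2g) = 15.41 + 17.94 + 0.070 = 33.42 m.

h ≈ 33.42 m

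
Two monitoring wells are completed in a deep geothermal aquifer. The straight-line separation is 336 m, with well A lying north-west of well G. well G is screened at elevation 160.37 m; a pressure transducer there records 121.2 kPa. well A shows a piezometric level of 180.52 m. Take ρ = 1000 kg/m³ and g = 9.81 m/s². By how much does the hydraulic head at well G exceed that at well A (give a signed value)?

Pressure head at well G: ψ = P/(ρg) = 121.2×1000 / (1000 × 9.81) = 12.35 m.
Total head at well G: h = z + ψ = 160.37 + 12.35 = 172.72 m.
Total head at well A: h = 180.52 m (water level in the piezometer is the total head).
Head difference: h(well G) − h(well A) = 172.72 − 180.52 = -7.80 m.

Δh ≈ -7.80 m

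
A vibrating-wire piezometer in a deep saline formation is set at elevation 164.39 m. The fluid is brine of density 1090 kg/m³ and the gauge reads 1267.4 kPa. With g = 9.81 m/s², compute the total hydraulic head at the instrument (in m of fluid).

h ≈ 282.92 m

ψ = P/(ρg) = 1267.4×1000 / (1090 × 9.81) = 118.53 m.
h = z + ψ = 164.39 + 118.53 = 282.92 m.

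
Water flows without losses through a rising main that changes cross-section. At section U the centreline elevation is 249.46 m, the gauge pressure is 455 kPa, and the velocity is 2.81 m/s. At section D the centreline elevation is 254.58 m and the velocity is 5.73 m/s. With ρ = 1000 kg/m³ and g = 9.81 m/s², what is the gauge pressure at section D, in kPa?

Pressure head at U: ψ₁ = P₁/(ρg) = 455×1000 / (1000 × 9.81) = 46.38 m.
Velocity heads: v₁²/2g = 2.81²/19.62 = 0.402 m; v₂²/2g = 5.73²/19.62 = 1.673 m.
Total head H = z₁ + ψ₁ + v₁²/2g = 249.46 + 46.38 + 0.402 = 296.24 m.
ψ₂ = H − z₂ − v₂²/2g = 296.24 − 254.58 − 1.673 = 39.99 m.
P₂ = ρgψ₂ = 1000 × 9.81 × 39.99 ≈ 392 kPa.

P₂ ≈ 392 kPa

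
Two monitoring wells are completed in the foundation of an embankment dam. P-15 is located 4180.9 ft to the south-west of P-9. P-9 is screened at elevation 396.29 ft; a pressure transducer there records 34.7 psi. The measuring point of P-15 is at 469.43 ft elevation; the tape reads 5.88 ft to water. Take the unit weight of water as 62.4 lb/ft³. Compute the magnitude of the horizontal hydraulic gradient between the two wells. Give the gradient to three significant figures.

Pressure head at P-9: ψ = 144·P/γ = 144 × 34.7 / 62.4 = 80.08 ft.
Total head at P-9: h = z + ψ = 396.29 + 80.08 = 476.37 ft.
Total head at P-15: h = 469.43 − 5.88 = 463.55 ft.
Head difference: h(P-9) − h(P-15) = 476.37 − 463.55 = 12.82 ft.
Hydraulic gradient: i = |Δh| / L = 12.82 / 4180.9 = 0.00307.

i ≈ 0.00307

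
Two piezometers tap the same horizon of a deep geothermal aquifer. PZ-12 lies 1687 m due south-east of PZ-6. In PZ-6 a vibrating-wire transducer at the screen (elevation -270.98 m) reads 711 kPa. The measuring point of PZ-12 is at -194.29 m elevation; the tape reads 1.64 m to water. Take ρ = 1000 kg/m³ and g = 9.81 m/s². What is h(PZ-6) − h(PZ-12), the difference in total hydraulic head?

Δh ≈ -2.57 m

Pressure head at PZ-6: ψ = P/(ρg) = 711×1000 / (1000 × 9.81) = 72.48 m.
Total head at PZ-6: h = z + ψ = -270.98 + 72.48 = -198.50 m.
Total head at PZ-12: h = -194.29 − 1.64 = -195.93 m.
Head difference: h(PZ-6) − h(PZ-12) = -198.50 − (-195.93) = -2.57 m.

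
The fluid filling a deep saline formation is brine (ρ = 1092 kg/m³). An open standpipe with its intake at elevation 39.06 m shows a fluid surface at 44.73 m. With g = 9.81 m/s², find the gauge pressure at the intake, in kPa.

Pressure head ψ = h − z = 44.73 − 39.06 = 5.67 m.
P = ρgψ = 1092 × 9.81 × 5.67 = 60740 Pa ≈ 60.7 kPa.

P ≈ 60.7 kPa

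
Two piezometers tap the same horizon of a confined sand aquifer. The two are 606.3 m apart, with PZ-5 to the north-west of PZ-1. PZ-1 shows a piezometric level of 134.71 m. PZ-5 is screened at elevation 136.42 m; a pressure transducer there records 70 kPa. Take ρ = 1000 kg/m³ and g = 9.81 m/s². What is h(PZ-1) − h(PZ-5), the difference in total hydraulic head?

Δh ≈ -8.85 m

Total head at PZ-1: h = 134.71 m (water level in the piezometer is the total head).
Pressure head at PZ-5: ψ = P/(ρg) = 70×1000 / (1000 × 9.81) = 7.14 m.
Total head at PZ-5: h = z + ψ = 136.42 + 7.14 = 143.56 m.
Head difference: h(PZ-1) − h(PZ-5) = 134.71 − 143.56 = -8.85 m.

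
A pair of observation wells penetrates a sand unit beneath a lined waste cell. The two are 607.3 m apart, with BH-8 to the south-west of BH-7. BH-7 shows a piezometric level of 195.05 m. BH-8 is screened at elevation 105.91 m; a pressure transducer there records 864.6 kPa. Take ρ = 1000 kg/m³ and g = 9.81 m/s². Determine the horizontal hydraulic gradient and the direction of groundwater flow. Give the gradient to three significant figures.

i ≈ 0.00166; groundwater flows toward the south-west

Total head at BH-7: h = 195.05 m (water level in the piezometer is the total head).
Pressure head at BH-8: ψ = P/(ρg) = 864.6×1000 / (1000 × 9.81) = 88.13 m.
Total head at BH-8: h = z + ψ = 105.91 + 88.13 = 194.04 m.
Head difference: h(BH-7) − h(BH-8) = 195.05 − 194.04 = 1.01 m.
Hydraulic gradient: i = |Δh| / L = 1.01 / 607.3 = 0.00166.
Flow is from higher to lower head: from BH-7 toward BH-8, i.e. toward the south-west.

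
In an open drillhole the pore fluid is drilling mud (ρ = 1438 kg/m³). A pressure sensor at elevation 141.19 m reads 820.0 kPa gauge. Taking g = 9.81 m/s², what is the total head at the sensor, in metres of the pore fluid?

ψ = P/(ρg) = 820.0×1000 / (1438 × 9.81) = 58.13 m.
h = z + ψ = 141.19 + 58.13 = 199.32 m.

h ≈ 199.32 m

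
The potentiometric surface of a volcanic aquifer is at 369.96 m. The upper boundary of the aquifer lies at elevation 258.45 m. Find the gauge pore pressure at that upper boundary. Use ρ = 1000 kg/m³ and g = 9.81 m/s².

P ≈ 1090 kPa

Pressure head at the aquifer top: ψ = h − z = 369.96 − 258.45 = 111.51 m.
P = ρgψ = 1000 × 9.81 × 111.51 = 1093913 Pa ≈ 1090 kPa.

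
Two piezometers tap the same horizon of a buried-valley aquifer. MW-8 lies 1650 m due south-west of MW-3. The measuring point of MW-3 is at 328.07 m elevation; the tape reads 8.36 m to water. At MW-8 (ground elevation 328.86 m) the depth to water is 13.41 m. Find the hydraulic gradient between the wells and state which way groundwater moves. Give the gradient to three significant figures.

Total head at MW-3: h = 328.07 − 8.36 = 319.71 m.
Total head at MW-8: h = 328.86 − 13.41 = 315.45 m.
Head difference: h(MW-3) − h(MW-8) = 319.71 − 315.45 = 4.26 m.
Hydraulic gradient: i = |Δh| / L = 4.26 / 1650 = 0.00258.
Flow is from higher to lower head: from MW-3 toward MW-8, i.e. toward the south-west.

i ≈ 0.00258; groundwater flows toward the south-west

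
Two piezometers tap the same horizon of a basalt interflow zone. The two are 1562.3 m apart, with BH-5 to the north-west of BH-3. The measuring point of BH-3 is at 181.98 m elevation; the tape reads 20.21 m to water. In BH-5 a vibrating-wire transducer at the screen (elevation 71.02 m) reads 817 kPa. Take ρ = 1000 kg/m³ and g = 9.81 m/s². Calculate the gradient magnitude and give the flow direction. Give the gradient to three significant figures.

i ≈ 0.00478; groundwater flows toward the north-west

Total head at BH-3: h = 181.98 − 20.21 = 161.77 m.
Pressure head at BH-5: ψ = P/(ρg) = 817×1000 / (1000 × 9.81) = 83.28 m.
Total head at BH-5: h = z + ψ = 71.02 + 83.28 = 154.30 m.
Head difference: h(BH-3) − h(BH-5) = 161.77 − 154.30 = 7.47 m.
Hydraulic gradient: i = |Δh| / L = 7.47 / 1562.3 = 0.00478.
Flow is from higher to lower head: from BH-3 toward BH-5, i.e. toward the north-west.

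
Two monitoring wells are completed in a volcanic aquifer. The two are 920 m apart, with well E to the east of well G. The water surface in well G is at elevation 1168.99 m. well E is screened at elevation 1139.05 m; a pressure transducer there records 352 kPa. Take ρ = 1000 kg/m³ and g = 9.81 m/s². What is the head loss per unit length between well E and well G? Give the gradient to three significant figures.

i ≈ 0.00646 m/m

Total head at well G: h = 1168.99 m (water level in the piezometer is the total head).
Pressure head at well E: ψ = P/(ρg) = 352×1000 / (1000 × 9.81) = 35.88 m.
Total head at well E: h = z + ψ = 1139.05 + 35.88 = 1174.93 m.
Head difference: h(well G) − h(well E) = 1168.99 − 1174.93 = -5.94 m.
Hydraulic gradient: i = |Δh| / L = 5.94 / 920 = 0.00646.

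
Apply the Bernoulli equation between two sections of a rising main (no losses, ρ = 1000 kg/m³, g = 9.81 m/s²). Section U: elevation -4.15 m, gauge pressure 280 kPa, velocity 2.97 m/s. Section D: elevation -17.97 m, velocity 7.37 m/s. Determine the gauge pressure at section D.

Pressure head at U: ψ₁ = P₁/(ρg) = 280×1000 / (1000 × 9.81) = 28.54 m.
Velocity heads: v₁²/2g = 2.97²/19.62 = 0.450 m; v₂²/2g = 7.37²/19.62 = 2.768 m.
Total head H = z₁ + ψ₁ + v₁²/2g = -4.15 + 28.54 + 0.450 = 24.84 m.
ψ₂ = H − z₂ − v₂²/2g = 24.84 − (-17.97) − 2.768 = 40.04 m.
P₂ = ρgψ₂ = 1000 × 9.81 × 40.04 ≈ 393 kPa.

P₂ ≈ 393 kPa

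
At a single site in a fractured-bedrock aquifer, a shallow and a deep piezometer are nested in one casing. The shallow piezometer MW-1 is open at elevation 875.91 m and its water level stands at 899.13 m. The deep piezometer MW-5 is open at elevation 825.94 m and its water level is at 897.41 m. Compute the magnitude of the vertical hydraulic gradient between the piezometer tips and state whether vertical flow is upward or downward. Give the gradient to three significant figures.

|i_v| ≈ 0.0344; vertical flow is downward

Total head at MW-1: h = 899.13 m (water level in the standpipe).
Total head at MW-5: h = 897.41 m.
Δh = h(MW-1) − h(MW-5) = 899.13 − 897.41 = 1.72 m.
Vertical separation Δz = 875.91 − 825.94 = 49.97 m.
|i_v| = |Δh| / Δz = 1.72 / 49.97 = 0.0344.
Head is higher in the shallow piezometer, so vertical flow is downward (recharge condition).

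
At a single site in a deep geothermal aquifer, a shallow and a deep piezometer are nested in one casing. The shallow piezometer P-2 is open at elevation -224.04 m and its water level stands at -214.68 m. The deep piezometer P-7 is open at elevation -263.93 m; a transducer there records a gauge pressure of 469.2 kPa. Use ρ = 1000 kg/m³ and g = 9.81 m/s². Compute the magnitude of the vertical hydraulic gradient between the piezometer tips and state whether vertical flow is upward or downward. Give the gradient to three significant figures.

|i_v| ≈ 0.0356; vertical flow is downward

Total head at P-2: h = -214.68 m (water level in the standpipe).
Pressure head at P-7: ψ = P/(ρg) = 469.2×1000 / (1000 × 9.81) = 47.83 m.
Total head at P-7: h = z + ψ = -263.93 + 47.83 = -216.10 m.
Δh = h(P-2) − h(P-7) = -214.68 − (-216.10) = 1.42 m.
Vertical separation Δz = -224.04 − (-263.93) = 39.89 m.
|i_v| = |Δh| / Δz = 1.42 / 39.89 = 0.0356.
Head is higher in the shallow piezometer, so vertical flow is downward (recharge condition).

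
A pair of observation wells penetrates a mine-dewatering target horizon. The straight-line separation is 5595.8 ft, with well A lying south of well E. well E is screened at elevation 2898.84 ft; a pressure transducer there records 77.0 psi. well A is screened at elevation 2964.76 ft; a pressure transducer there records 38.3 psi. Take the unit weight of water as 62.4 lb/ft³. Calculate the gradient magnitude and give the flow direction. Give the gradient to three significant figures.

Pressure head at well E: ψ = 144·P/γ = 144 × 77.0 / 62.4 = 177.69 ft.
Total head at well E: h = z + ψ = 2898.84 + 177.69 = 3076.53 ft.
Pressure head at well A: ψ = 144·P/γ = 144 × 38.3 / 62.4 = 88.38 ft.
Total head at well A: h = z + ψ = 2964.76 + 88.38 = 3053.14 ft.
Head difference: h(well E) − h(well A) = 3076.53 − 3053.14 = 23.39 ft.
Hydraulic gradient: i = |Δh| / L = 23.39 / 5595.8 = 0.00418.
Flow is from higher to lower head: from well E toward well A, i.e. toward the south.

i ≈ 0.00418; groundwater flows toward the south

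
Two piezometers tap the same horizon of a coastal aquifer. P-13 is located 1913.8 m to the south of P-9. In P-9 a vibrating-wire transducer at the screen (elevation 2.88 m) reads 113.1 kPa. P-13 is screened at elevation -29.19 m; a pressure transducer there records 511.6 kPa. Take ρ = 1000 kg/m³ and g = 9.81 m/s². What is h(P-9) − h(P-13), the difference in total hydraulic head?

Δh ≈ -8.55 m

Pressure head at P-9: ψ = P/(ρg) = 113.1×1000 / (1000 × 9.81) = 11.53 m.
Total head at P-9: h = z + ψ = 2.88 + 11.53 = 14.41 m.
Pressure head at P-13: ψ = P/(ρg) = 511.6×1000 / (1000 × 9.81) = 52.15 m.
Total head at P-13: h = z + ψ = -29.19 + 52.15 = 22.96 m.
Head difference: h(P-9) − h(P-13) = 14.41 − 22.96 = -8.55 m.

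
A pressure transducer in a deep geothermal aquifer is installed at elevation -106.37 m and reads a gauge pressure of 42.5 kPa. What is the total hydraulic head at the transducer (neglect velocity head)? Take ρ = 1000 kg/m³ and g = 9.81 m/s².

h ≈ -102.04 m

ψ = P/(ρg) = 42.5×1000 / (1000 × 9.81) = 4.33 m.
h = z + ψ = -106.37 + 4.33 = -102.04 m.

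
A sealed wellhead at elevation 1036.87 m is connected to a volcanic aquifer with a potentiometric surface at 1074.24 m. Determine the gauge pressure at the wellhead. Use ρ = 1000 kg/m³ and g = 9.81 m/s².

Head above the cap: Δh = 1074.24 − 1036.87 = 37.37 m.
P = ρgΔh = 1000 × 9.81 × 37.37 = 366600 Pa ≈ 367 kPa.

P ≈ 367 kPa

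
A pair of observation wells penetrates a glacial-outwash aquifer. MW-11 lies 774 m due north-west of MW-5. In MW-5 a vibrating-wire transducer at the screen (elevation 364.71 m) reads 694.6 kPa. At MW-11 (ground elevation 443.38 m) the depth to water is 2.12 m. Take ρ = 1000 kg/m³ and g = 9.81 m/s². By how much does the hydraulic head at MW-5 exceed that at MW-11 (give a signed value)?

Δh ≈ -5.74 m

Pressure head at MW-5: ψ = P/(ρg) = 694.6×1000 / (1000 × 9.81) = 70.81 m.
Total head at MW-5: h = z + ψ = 364.71 + 70.81 = 435.52 m.
Total head at MW-11: h = 443.38 − 2.12 = 441.26 m.
Head difference: h(MW-5) − h(MW-11) = 435.52 − 441.26 = -5.74 m.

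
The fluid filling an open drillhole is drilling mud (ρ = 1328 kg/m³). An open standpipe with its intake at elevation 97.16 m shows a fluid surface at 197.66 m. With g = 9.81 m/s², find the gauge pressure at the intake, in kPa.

P ≈ 1310 kPa

Pressure head ψ = h − z = 197.66 − 97.16 = 100.50 m.
P = ρgψ = 1328 × 9.81 × 100.50 = 1309282 Pa ≈ 1310 kPa.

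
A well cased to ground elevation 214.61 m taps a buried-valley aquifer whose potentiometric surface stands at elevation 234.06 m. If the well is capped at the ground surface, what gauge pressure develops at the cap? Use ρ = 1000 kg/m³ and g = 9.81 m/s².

Head above the cap: Δh = 234.06 − 214.61 = 19.45 m.
P = ρgΔh = 1000 × 9.81 × 19.45 = 190804 Pa ≈ 191 kPa.

P ≈ 191 kPa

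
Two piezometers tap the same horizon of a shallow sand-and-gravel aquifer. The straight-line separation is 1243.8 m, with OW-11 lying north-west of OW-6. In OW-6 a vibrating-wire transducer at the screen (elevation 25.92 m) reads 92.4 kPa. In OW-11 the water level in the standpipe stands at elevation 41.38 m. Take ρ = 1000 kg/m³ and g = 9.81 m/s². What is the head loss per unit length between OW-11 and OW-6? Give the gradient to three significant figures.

i ≈ 0.00486 m/m

Pressure head at OW-6: ψ = P/(ρg) = 92.4×1000 / (1000 × 9.81) = 9.42 m.
Total head at OW-6: h = z + ψ = 25.92 + 9.42 = 35.34 m.
Total head at OW-11: h = 41.38 m (water level in the piezometer is the total head).
Head difference: h(OW-6) − h(OW-11) = 35.34 − 41.38 = -6.04 m.
Hydraulic gradient: i = |Δh| / L = 6.04 / 1243.8 = 0.00486.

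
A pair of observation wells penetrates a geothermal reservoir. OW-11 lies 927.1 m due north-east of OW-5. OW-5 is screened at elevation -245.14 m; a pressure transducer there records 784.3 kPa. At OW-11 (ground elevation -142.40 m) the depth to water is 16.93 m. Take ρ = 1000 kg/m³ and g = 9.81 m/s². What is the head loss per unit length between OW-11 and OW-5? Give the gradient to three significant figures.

Pressure head at OW-5: ψ = P/(ρg) = 784.3×1000 / (1000 × 9.81) = 79.95 m.
Total head at OW-5: h = z + ψ = -245.14 + 79.95 = -165.19 m.
Total head at OW-11: h = -142.40 − 16.93 = -159.33 m.
Head difference: h(OW-5) − h(OW-11) = -165.19 − (-159.33) = -5.86 m.
Hydraulic gradient: i = |Δh| / L = 5.86 / 927.1 = 0.00632.

i ≈ 0.00632 m/m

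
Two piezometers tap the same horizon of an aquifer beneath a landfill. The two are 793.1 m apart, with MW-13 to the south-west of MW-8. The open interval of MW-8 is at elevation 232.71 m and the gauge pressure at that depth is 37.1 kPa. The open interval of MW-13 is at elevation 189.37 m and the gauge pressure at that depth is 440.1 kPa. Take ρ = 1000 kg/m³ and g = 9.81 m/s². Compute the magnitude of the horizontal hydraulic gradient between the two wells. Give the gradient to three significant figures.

Pressure head at MW-8: ψ = P/(ρg) = 37.1×1000 / (1000 × 9.81) = 3.78 m.
Total head at MW-8: h = z + ψ = 232.71 + 3.78 = 236.49 m.
Pressure head at MW-13: ψ = P/(ρg) = 440.1×1000 / (1000 × 9.81) = 44.86 m.
Total head at MW-13: h = z + ψ = 189.37 + 44.86 = 234.23 m.
Head difference: h(MW-8) − h(MW-13) = 236.49 − 234.23 = 2.26 m.
Hydraulic gradient: i = |Δh| / L = 2.26 / 793.1 = 0.00285.

i ≈ 0.00285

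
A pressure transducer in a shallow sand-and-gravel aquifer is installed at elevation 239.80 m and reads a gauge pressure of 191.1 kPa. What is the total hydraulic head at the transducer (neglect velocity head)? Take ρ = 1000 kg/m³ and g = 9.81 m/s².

h ≈ 259.28 m

ψ = P/(ρg) = 191.1×1000 / (1000 × 9.81) = 19.48 m.
h = z + ψ = 239.80 + 19.48 = 259.28 m.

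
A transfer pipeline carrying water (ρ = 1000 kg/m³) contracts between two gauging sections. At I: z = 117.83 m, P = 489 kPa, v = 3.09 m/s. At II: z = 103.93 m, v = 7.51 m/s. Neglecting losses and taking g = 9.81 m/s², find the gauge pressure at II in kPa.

Pressure head at I: ψ₁ = P₁/(ρg) = 489×1000 / (1000 × 9.81) = 49.85 m.
Velocity heads: v₁²/2g = 3.09²/19.62 = 0.487 m; v₂²/2g = 7.51²/19.62 = 2.875 m.
Total head H = z₁ + ψ₁ + v₁²/2g = 117.83 + 49.85 + 0.487 = 168.17 m.
ψ₂ = H − z₂ − v₂²/2g = 168.17 − 103.93 − 2.875 = 61.36 m.
P₂ = ρgψ₂ = 1000 × 9.81 × 61.36 ≈ 602 kPa.

P₂ ≈ 602 kPa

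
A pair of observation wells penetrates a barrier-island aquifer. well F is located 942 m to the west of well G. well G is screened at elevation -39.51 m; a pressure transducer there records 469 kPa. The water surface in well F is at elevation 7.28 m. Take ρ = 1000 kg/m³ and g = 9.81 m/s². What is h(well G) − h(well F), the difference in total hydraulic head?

Δh ≈ 1.02 m

Pressure head at well G: ψ = P/(ρg) = 469×1000 / (1000 × 9.81) = 47.81 m.
Total head at well G: h = z + ψ = -39.51 + 47.81 = 8.30 m.
Total head at well F: h = 7.28 m (water level in the piezometer is the total head).
Head difference: h(well G) − h(well F) = 8.30 − 7.28 = 1.02 m.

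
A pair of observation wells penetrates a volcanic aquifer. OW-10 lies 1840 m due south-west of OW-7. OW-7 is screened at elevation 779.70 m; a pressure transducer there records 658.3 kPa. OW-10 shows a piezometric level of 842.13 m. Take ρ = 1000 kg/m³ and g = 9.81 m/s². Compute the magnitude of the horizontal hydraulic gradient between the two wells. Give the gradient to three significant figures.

Pressure head at OW-7: ψ = P/(ρg) = 658.3×1000 / (1000 × 9.81) = 67.10 m.
Total head at OW-7: h = z + ψ = 779.70 + 67.10 = 846.80 m.
Total head at OW-10: h = 842.13 m (water level in the piezometer is the total head).
Head difference: h(OW-7) − h(OW-10) = 846.80 − 842.13 = 4.67 m.
Hydraulic gradient: i = |Δh| / L = 4.67 / 1840 = 0.00254.

i ≈ 0.00254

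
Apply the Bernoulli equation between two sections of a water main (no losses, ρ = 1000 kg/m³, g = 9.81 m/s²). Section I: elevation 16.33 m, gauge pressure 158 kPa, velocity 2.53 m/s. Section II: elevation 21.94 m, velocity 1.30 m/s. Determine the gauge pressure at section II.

P₂ ≈ 105 kPa

Pressure head at I: ψ₁ = P₁/(ρg) = 158×1000 / (1000 × 9.81) = 16.11 m.
Velocity heads: v₁²/2g = 2.53²/19.62 = 0.326 m; v₂²/2g = 1.30²/19.62 = 0.086 m.
Total head H = z₁ + ψ₁ + v₁²/2g = 16.33 + 16.11 + 0.326 = 32.77 m.
ψ₂ = H − z₂ − v₂²/2g = 32.77 − 21.94 − 0.086 = 10.74 m.
P₂ = ρgψ₂ = 1000 × 9.81 × 10.74 ≈ 105 kPa.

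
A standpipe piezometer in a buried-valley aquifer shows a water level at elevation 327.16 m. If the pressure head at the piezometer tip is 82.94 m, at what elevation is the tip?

z = h − ψ = 327.16 − 82.94 = 244.22 m.

z ≈ 244.22 m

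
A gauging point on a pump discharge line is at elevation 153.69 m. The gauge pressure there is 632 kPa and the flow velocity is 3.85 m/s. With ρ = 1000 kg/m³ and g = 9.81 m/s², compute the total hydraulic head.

h ≈ 218.87 m

Pressure head ψ = P/(ρg) = 632×1000 / (1000 × 9.81) = 64.42 m.
Velocity head = v²/(2g) = 3.85² / (2 × 9.81) = 0.755 m.
h = z + ψ + v²/(2g) = 153.69 + 64.42 + 0.755 = 218.87 m.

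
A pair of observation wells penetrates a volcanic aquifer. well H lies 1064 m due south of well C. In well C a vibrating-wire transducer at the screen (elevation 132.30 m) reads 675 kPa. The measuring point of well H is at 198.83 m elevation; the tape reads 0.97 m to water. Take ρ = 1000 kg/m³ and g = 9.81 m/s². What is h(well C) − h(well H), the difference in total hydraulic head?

Pressure head at well C: ψ = P/(ρg) = 675×1000 / (1000 × 9.81) = 68.81 m.
Total head at well C: h = z + ψ = 132.30 + 68.81 = 201.11 m.
Total head at well H: h = 198.83 − 0.97 = 197.86 m.
Head difference: h(well C) − h(well H) = 201.11 − 197.86 = 3.25 m.

Δh ≈ 3.25 m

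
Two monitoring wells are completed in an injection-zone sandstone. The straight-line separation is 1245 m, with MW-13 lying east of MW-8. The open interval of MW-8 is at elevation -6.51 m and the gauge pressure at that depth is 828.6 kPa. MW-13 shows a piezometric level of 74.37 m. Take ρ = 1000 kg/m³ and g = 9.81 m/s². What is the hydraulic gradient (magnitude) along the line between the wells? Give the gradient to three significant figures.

Pressure head at MW-8: ψ = P/(ρg) = 828.6×1000 / (1000 × 9.81) = 84.46 m.
Total head at MW-8: h = z + ψ = -6.51 + 84.46 = 77.95 m.
Total head at MW-13: h = 74.37 m (water level in the piezometer is the total head).
Head difference: h(MW-8) − h(MW-13) = 77.95 − 74.37 = 3.58 m.
Hydraulic gradient: i = |Δh| / L = 3.58 / 1245 = 0.00288.

i ≈ 0.00288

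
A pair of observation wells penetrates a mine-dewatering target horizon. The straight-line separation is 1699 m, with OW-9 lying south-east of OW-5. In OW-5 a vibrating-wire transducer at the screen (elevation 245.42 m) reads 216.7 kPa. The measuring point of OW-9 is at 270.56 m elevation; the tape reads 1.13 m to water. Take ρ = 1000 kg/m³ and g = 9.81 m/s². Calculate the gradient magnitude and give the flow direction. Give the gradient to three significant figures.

i ≈ 0.00113; groundwater flows toward the north-west

Pressure head at OW-5: ψ = P/(ρg) = 216.7×1000 / (1000 × 9.81) = 22.09 m.
Total head at OW-5: h = z + ψ = 245.42 + 22.09 = 267.51 m.
Total head at OW-9: h = 270.56 − 1.13 = 269.43 m.
Head difference: h(OW-5) − h(OW-9) = 267.51 − 269.43 = -1.92 m.
Hydraulic gradient: i = |Δh| / L = 1.92 / 1699 = 0.00113.
Flow is from higher to lower head: from OW-9 toward OW-5, i.e. toward the north-west.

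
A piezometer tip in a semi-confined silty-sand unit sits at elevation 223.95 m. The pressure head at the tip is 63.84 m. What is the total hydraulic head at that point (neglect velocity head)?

h = z + ψ = 223.95 + 63.84 = 287.79 m.

h ≈ 287.79 m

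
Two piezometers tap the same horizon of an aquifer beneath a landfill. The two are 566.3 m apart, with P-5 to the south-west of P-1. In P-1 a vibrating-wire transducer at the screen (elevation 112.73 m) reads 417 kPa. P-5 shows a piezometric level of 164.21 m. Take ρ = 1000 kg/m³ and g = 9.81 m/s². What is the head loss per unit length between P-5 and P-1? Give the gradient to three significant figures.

Pressure head at P-1: ψ = P/(ρg) = 417×1000 / (1000 × 9.81) = 42.51 m.
Total head at P-1: h = z + ψ = 112.73 + 42.51 = 155.24 m.
Total head at P-5: h = 164.21 m (water level in the piezometer is the total head).
Head difference: h(P-1) − h(P-5) = 155.24 − 164.21 = -8.97 m.
Hydraulic gradient: i = |Δh| / L = 8.97 / 566.3 = 0.0158.

i ≈ 0.0158 m/m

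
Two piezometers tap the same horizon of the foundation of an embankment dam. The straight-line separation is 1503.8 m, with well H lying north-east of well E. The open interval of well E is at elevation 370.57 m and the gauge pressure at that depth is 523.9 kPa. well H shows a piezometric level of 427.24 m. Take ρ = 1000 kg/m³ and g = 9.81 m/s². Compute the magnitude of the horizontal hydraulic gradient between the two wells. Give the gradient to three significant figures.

i ≈ 0.00217

Pressure head at well E: ψ = P/(ρg) = 523.9×1000 / (1000 × 9.81) = 53.40 m.
Total head at well E: h = z + ψ = 370.57 + 53.40 = 423.97 m.
Total head at well H: h = 427.24 m (water level in the piezometer is the total head).
Head difference: h(well E) − h(well H) = 423.97 − 427.24 = -3.27 m.
Hydraulic gradient: i = |Δh| / L = 3.27 / 1503.8 = 0.00217.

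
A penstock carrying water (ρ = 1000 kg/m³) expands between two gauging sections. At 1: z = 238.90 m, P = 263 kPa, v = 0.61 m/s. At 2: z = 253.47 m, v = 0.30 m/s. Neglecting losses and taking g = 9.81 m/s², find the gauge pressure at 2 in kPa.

Pressure head at 1: ψ₁ = P₁/(ρg) = 263×1000 / (1000 × 9.81) = 26.81 m.
Velocity heads: v₁²/2g = 0.61²/19.62 = 0.019 m; v₂²/2g = 0.30²/19.62 = 0.005 m.
Total head H = z₁ + ψ₁ + v₁²/2g = 238.90 + 26.81 + 0.019 = 265.73 m.
ψ₂ = H − z₂ − v₂²/2g = 265.73 − 253.47 − 0.005 = 12.26 m.
P₂ = ρgψ₂ = 1000 × 9.81 × 12.26 ≈ 120 kPa.

P₂ ≈ 120 kPa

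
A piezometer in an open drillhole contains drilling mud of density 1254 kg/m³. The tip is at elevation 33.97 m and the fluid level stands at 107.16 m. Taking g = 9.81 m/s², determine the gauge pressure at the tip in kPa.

P ≈ 900 kPa

Pressure head ψ = h − z = 107.16 − 33.97 = 73.19 m.
P = ρgψ = 1254 × 9.81 × 73.19 = 900364 Pa ≈ 900 kPa.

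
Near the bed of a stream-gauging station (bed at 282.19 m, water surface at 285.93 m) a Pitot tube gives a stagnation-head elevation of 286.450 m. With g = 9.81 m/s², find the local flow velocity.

Near the bed, under hydrostatic conditions, the piezometric head (z + ψ) equals the free-surface elevation, 285.93 m.
Velocity head = total − piezometric = 286.450 − 285.93 = 0.520 m.
v = √(2g·h_v) = √(2 × 9.81 × 0.520) = 3.19 m/s.

v ≈ 3.19 m/s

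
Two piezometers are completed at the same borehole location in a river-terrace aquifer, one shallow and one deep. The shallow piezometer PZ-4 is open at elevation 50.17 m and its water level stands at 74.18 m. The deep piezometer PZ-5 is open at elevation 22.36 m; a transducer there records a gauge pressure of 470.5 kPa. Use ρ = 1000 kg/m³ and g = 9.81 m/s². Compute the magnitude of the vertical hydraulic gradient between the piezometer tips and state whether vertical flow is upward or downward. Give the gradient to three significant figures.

|i_v| ≈ 0.139; vertical flow is downward

Total head at PZ-4: h = 74.18 m (water level in the standpipe).
Pressure head at PZ-5: ψ = P/(ρg) = 470.5×1000 / (1000 × 9.81) = 47.96 m.
Total head at PZ-5: h = z + ψ = 22.36 + 47.96 = 70.32 m.
Δh = h(PZ-4) − h(PZ-5) = 74.18 − 70.32 = 3.86 m.
Vertical separation Δz = 50.17 − 22.36 = 27.81 m.
|i_v| = |Δh| / Δz = 3.86 / 27.81 = 0.139.
Head is higher in the shallow piezometer, so vertical flow is downward (recharge condition).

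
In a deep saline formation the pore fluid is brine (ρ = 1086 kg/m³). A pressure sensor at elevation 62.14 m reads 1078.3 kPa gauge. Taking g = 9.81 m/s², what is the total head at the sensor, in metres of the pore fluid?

h ≈ 163.35 m

ψ = P/(ρg) = 1078.3×1000 / (1086 × 9.81) = 101.21 m.
h = z + ψ = 62.14 + 101.21 = 163.35 m.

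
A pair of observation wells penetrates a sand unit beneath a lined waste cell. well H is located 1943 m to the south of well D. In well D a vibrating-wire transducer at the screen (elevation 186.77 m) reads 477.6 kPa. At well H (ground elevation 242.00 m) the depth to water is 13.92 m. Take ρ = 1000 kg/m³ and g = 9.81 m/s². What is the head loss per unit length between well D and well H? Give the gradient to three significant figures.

i ≈ 0.00380 m/m

Pressure head at well D: ψ = P/(ρg) = 477.6×1000 / (1000 × 9.81) = 48.69 m.
Total head at well D: h = z + ψ = 186.77 + 48.69 = 235.46 m.
Total head at well H: h = 242.00 − 13.92 = 228.08 m.
Head difference: h(well D) − h(well H) = 235.46 − 228.08 = 7.38 m.
Hydraulic gradient: i = |Δh| / L = 7.38 / 1943 = 0.00380.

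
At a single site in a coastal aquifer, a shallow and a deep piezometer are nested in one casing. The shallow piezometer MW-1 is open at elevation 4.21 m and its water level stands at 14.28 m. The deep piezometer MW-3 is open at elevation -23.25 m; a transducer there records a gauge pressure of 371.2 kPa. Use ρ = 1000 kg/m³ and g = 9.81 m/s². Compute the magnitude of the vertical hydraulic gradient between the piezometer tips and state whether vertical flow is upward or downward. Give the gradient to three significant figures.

Total head at MW-1: h = 14.28 m (water level in the standpipe).
Pressure head at MW-3: ψ = P/(ρg) = 371.2×1000 / (1000 × 9.81) = 37.84 m.
Total head at MW-3: h = z + ψ = -23.25 + 37.84 = 14.59 m.
Δh = h(MW-1) − h(MW-3) = 14.28 − 14.59 = -0.31 m.
Vertical separation Δz = 4.21 − (-23.25) = 27.46 m.
|i_v| = |Δh| / Δz = 0.31 / 27.46 = 0.0113.
Head is higher in the deep piezometer, so vertical flow is upward (discharge condition).

|i_v| ≈ 0.0113; vertical flow is upward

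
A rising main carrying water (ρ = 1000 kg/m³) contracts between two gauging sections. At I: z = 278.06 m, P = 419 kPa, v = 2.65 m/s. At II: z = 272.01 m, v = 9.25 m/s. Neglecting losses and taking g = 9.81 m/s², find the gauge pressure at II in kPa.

P₂ ≈ 439 kPa

Pressure head at I: ψ₁ = P₁/(ρg) = 419×1000 / (1000 × 9.81) = 42.71 m.
Velocity heads: v₁²/2g = 2.65²/19.62 = 0.358 m; v₂²/2g = 9.25²/19.62 = 4.361 m.
Total head H = z₁ + ψ₁ + v₁²/2g = 278.06 + 42.71 + 0.358 = 321.13 m.
ψ₂ = H − z₂ − v₂²/2g = 321.13 − 272.01 − 4.361 = 44.76 m.
P₂ = ρgψ₂ = 1000 × 9.81 × 44.76 ≈ 439 kPa.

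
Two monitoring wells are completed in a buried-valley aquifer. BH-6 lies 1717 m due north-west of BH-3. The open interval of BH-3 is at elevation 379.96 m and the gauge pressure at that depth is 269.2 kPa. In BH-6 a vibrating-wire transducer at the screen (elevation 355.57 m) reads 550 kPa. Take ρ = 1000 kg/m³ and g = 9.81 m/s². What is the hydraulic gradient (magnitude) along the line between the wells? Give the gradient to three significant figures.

i ≈ 0.00247

Pressure head at BH-3: ψ = P/(ρg) = 269.2×1000 / (1000 × 9.81) = 27.44 m.
Total head at BH-3: h = z + ψ = 379.96 + 27.44 = 407.40 m.
Pressure head at BH-6: ψ = P/(ρg) = 550×1000 / (1000 × 9.81) = 56.07 m.
Total head at BH-6: h = z + ψ = 355.57 + 56.07 = 411.64 m.
Head difference: h(BH-3) − h(BH-6) = 407.40 − 411.64 = -4.24 m.
Hydraulic gradient: i = |Δh| / L = 4.24 / 1717 = 0.00247.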